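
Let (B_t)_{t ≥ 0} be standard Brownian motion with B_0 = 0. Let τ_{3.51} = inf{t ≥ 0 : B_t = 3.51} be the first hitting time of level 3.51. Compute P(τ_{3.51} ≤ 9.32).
P(τ_{3.51} ≤ 9.32) = 2(1 − Φ(3.51/√9.32)) = 2(1 − Φ(1.1497)) ≈ 0.2503

By the reflection principle for standard BM, P(τ_b ≤ t) = 2 · P(B_t ≥ b). Since B_t ~ N(0, t), P(B_t ≥ 3.51) = 1 − Φ(3.51/√t) = 1 − Φ(3.51/√9.32) = 1 − Φ(1.1497) ≈ 0.12513. Doubling: P(τ_{3.51} ≤ 9.32) ≈ 2 · 0.12513 = 0.25026 ≈ 0.2503.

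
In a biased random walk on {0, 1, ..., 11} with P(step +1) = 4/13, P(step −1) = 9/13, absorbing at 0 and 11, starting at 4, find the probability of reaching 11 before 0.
P(hit 11 before 0) = (1 − (9/4)^4) / (1 − (9/4)^11) = 20660224/6275373061

Let u_k denote P(reach 11 before 0 | start at k). Boundary: u_0 = 0, u_11 = 1. Recurrence: u_k = 4/13·u_{k+1} + 9/13·u_{k-1} for 1 ≤ k ≤ 10. Try u_k = A + B·r^k with r = q/p = (9/13)/(4/13) = 9/4. Substitution satisfies the recurrence; boundary conditions give:
  u_k = (1 − r^k) / (1 − r^N) = (1 − (9/4)^4) / (1 − (9/4)^11) = 20660224/6275373061.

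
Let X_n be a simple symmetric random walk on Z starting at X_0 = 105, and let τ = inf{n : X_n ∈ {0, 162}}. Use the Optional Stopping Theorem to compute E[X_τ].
E[X_τ] = 105

X_n is a martingale and τ is a bounded-mean stopping time (indeed τ is finite a.s. with bounded expectation since the walk is in a bounded region). By the OST, E[X_τ] = E[X_0] = 105. Equivalently: E[X_τ] = 162 · P(hit 162 first) + 0 · P(hit 0 first) = 162 · (105/162) = 105.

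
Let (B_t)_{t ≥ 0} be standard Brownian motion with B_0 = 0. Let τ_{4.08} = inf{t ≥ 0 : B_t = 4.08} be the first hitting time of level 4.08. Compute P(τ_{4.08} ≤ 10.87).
P(τ_{4.08} ≤ 10.87) = 2(1 − Φ(4.08/√10.87)) = 2(1 − Φ(1.2375)) ≈ 0.2159

By the reflection principle for standard BM, P(τ_b ≤ t) = 2 · P(B_t ≥ b). Since B_t ~ N(0, t), P(B_t ≥ 4.08) = 1 − Φ(4.08/√t) = 1 − Φ(4.08/√10.87) = 1 − Φ(1.2375) ≈ 0.10795. Doubling: P(τ_{4.08} ≤ 10.87) ≈ 2 · 0.10795 = 0.21590 ≈ 0.2159.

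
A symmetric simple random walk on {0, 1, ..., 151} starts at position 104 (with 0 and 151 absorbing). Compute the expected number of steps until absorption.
E[τ | X_0 = 104] = 4888

Let v_k = E[τ | X_0 = k]. Boundary: v_0 = v_151 = 0. Recurrence: v_k = 1 + (v_{k-1} + v_{k+1})/2 for 1 ≤ k ≤ 150. The particular solution to v_k − (v_{k-1} + v_{k+1})/2 = 1 is v_k = −k^2. Adding homogeneous solution A + B k and matching boundaries gives v_k = k (151 − k). Substituting k = 104: v_104 = 104 · 47 = 4888.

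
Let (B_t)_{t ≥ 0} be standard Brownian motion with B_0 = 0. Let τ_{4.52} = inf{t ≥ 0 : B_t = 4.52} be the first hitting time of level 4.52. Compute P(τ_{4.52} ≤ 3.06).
P(τ_{4.52} ≤ 3.06) = 2(1 − Φ(4.52/√3.06)) = 2(1 − Φ(2.5839)) ≈ 0.0098

By the reflection principle for standard BM, P(τ_b ≤ t) = 2 · P(B_t ≥ b). Since B_t ~ N(0, t), P(B_t ≥ 4.52) = 1 − Φ(4.52/√t) = 1 − Φ(4.52/√3.06) = 1 − Φ(2.5839) ≈ 0.00488. Doubling: P(τ_{4.52} ≤ 3.06) ≈ 2 · 0.00488 = 0.00976 ≈ 0.0098.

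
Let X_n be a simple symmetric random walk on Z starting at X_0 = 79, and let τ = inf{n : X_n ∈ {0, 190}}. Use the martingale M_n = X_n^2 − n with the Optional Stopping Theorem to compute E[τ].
E[τ] = 8769

M_n = X_n^2 − n is a martingale (since E[X_{n+1}^2 | F_n] = X_n^2 + 1). By OST (τ has finite mean in a bounded region), E[M_τ] = E[M_0] = X_0^2 − 0 = 79^2 = 6241. Also E[M_τ] = E[X_τ^2] − E[τ]. The walk exits at 0 or 190, with P(hit 190 first) = 79/190, so E[X_τ^2] = 190^2 · 79/190 + 0 = 15010. Thus E[τ] = E[X_τ^2] − E[M_τ] = 15010 − 6241 = 8769 = 79(190 − 79) = 8769.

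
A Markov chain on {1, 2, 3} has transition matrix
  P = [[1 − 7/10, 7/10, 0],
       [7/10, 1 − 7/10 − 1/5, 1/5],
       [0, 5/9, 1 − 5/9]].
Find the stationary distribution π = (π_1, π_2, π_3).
π = (25/59, 25/59, 9/59)

This is a birth-death chain on three states, which satisfies detailed balance: π_1 · P_{12} = π_2 · P_{21} and π_2 · P_{23} = π_3 · P_{32}.
From π_1 · 7/10 = π_2 · 7/10: π_2/π_1 = (7/10)/(7/10) = 1.
From π_2 · 1/5 = π_3 · 5/9: π_3/π_2 = (1/5)/(5/9) = 9/25.
Take π_1 proportional to 1; then unnormalized π = (1, 1, 9/25). Normalize by dividing by the sum 59/25:
  π = (25/59, 25/59, 9/59).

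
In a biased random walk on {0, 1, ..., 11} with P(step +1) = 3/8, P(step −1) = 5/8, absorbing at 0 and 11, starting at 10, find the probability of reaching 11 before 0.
P(hit 11 before 0) = (1 − (5/3)^10) / (1 − (5/3)^11) = 14559864/24325489

Let u_k denote P(reach 11 before 0 | start at k). Boundary: u_0 = 0, u_11 = 1. Recurrence: u_k = 3/8·u_{k+1} + 5/8·u_{k-1} for 1 ≤ k ≤ 10. Try u_k = A + B·r^k with r = q/p = (5/8)/(3/8) = 5/3. Substitution satisfies the recurrence; boundary conditions give:
  u_k = (1 − r^k) / (1 − r^N) = (1 − (5/3)^10) / (1 − (5/3)^11) = 14559864/24325489.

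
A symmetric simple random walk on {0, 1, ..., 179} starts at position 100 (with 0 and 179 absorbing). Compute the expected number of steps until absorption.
E[τ | X_0 = 100] = 7900

Let v_k = E[τ | X_0 = k]. Boundary: v_0 = v_179 = 0. Recurrence: v_k = 1 + (v_{k-1} + v_{k+1})/2 for 1 ≤ k ≤ 178. The particular solution to v_k − (v_{k-1} + v_{k+1})/2 = 1 is v_k = −k^2. Adding homogeneous solution A + B k and matching boundaries gives v_k = k (179 − k). Substituting k = 100: v_100 = 100 · 79 = 7900.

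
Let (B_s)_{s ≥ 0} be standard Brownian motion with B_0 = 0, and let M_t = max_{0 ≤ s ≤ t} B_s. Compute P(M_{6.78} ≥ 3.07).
P(M_{6.78} ≥ 3.07) = 2·P(B_{6.78} ≥ 3.07) = 2(1 − Φ(3.07/√6.78)) ≈ 0.2384

By the reflection principle for Brownian motion, P(M_t ≥ a) = 2 · P(B_t ≥ a) for a ≥ 0. Since B_t ~ N(0, t), P(B_t ≥ 3.07) = 1 − Φ(3.07/√t) = 1 − Φ(3.07/√6.78) = 1 − Φ(1.1790). So
  P(M_{6.78} ≥ 3.07) = 2(1 − Φ(1.1790)) ≈ 0.2384.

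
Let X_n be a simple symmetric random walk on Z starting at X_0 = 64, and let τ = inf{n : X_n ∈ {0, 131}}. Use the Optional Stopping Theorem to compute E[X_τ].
E[X_τ] = 64

X_n is a martingale and τ is a bounded-mean stopping time (indeed τ is finite a.s. with bounded expectation since the walk is in a bounded region). By the OST, E[X_τ] = E[X_0] = 64. Equivalently: E[X_τ] = 131 · P(hit 131 first) + 0 · P(hit 0 first) = 131 · (64/131) = 64.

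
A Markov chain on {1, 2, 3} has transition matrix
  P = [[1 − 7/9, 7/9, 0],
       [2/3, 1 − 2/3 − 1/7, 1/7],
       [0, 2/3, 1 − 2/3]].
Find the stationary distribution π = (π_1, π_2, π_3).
π = (12/29, 14/29, 3/29)

This is a birth-death chain on three states, which satisfies detailed balance: π_1 · P_{12} = π_2 · P_{21} and π_2 · P_{23} = π_3 · P_{32}.
From π_1 · 7/9 = π_2 · 2/3: π_2/π_1 = (7/9)/(2/3) = 7/6.
From π_2 · 1/7 = π_3 · 2/3: π_3/π_2 = (1/7)/(2/3) = 3/14.
Take π_1 proportional to 1; then unnormalized π = (1, 7/6, 1/4). Normalize by dividing by the sum 29/12:
  π = (12/29, 14/29, 3/29).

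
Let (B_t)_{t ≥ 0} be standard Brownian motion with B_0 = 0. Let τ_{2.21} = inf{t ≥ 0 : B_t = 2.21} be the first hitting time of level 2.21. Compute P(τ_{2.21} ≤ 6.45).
P(τ_{2.21} ≤ 6.45) = 2(1 − Φ(2.21/√6.45)) = 2(1 − Φ(0.8702)) ≈ 0.3842

By the reflection principle for standard BM, P(τ_b ≤ t) = 2 · P(B_t ≥ b). Since B_t ~ N(0, t), P(B_t ≥ 2.21) = 1 − Φ(2.21/√t) = 1 − Φ(2.21/√6.45) = 1 − Φ(0.8702) ≈ 0.19210. Doubling: P(τ_{2.21} ≤ 6.45) ≈ 2 · 0.19210 = 0.38420 ≈ 0.3842.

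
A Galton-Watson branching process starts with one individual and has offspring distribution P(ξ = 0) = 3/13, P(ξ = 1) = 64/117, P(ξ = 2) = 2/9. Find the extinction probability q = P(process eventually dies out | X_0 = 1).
q = 1

Mean offspring μ = 0·3/13 + 1·64/117 + 2·2/9 = 116/117 ≤ 1. For μ ≤ 1 with offspring not concentrated at 1, the Galton-Watson process goes extinct almost surely, so q = 1.
(Algebraic check: The pgf is f(s) = 3/13 + 64/117·s + 2/9·s². The extinction probability q is the smallest fixed point of f in [0, 1]. Setting s = f(s):
  2/9·s² + (64/117 − 1)·s + 3/13 = 0
  2/9·s² − (3/13 + 2/9)·s + 3/13 = 0
which factors as (s − 1)·(2/9·s − 3/13) = 0, giving roots s = 1 and s = (3/13)/(2/9) = 27/26. Since 27/26 ≥ 1, the smallest root in [0, 1] is s = 1.)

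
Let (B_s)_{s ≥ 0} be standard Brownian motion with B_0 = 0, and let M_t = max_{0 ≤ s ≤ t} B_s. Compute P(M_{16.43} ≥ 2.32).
P(M_{16.43} ≥ 2.32) = 2·P(B_{16.43} ≥ 2.32) = 2(1 − Φ(2.32/√16.43)) ≈ 0.5671

By the reflection principle for Brownian motion, P(M_t ≥ a) = 2 · P(B_t ≥ a) for a ≥ 0. Since B_t ~ N(0, t), P(B_t ≥ 2.32) = 1 − Φ(2.32/√t) = 1 − Φ(2.32/√16.43) = 1 − Φ(0.5724). So
  P(M_{16.43} ≥ 2.32) = 2(1 − Φ(0.5724)) ≈ 0.5671.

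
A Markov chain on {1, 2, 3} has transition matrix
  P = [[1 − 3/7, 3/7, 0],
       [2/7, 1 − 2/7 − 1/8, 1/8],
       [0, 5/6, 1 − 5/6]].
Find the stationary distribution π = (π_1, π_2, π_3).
π = (40/109, 60/109, 9/109)

This is a birth-death chain on three states, which satisfies detailed balance: π_1 · P_{12} = π_2 · P_{21} and π_2 · P_{23} = π_3 · P_{32}.
From π_1 · 3/7 = π_2 · 2/7: π_2/π_1 = (3/7)/(2/7) = 3/2.
From π_2 · 1/8 = π_3 · 5/6: π_3/π_2 = (1/8)/(5/6) = 3/20.
Take π_1 proportional to 1; then unnormalized π = (1, 3/2, 9/40). Normalize by dividing by the sum 109/40:
  π = (40/109, 60/109, 9/109).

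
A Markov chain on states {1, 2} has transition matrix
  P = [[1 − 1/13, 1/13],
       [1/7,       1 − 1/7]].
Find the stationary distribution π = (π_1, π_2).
π_1 = 13/20, π_2 = 7/20

Solve πP = π with π_1 + π_2 = 1. From πP = π: π_1 · (1 − 1/13) + π_2 · 1/7 = π_1 ⇒ π_2 · 1/7 = π_1 · 1/13 ⇒ π_2/π_1 = (1/13)/(1/7) = 7/13. Together with π_1 + π_2 = 1:
  π_1 = (1/7)/(1/13 + 1/7) = (1/7)/(20/91) = 13/20,
  π_2 = (1/13)/(1/13 + 1/7) = (1/13)/(20/91) = 7/20.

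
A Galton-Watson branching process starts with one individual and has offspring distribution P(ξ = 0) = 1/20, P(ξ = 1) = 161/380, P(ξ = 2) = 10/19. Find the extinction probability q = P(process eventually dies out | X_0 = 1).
q = 19/200

The pgf is f(s) = 1/20 + 161/380·s + 10/19·s². The extinction probability q is the smallest fixed point of f in [0, 1]. Setting s = f(s):
  10/19·s² + (161/380 − 1)·s + 1/20 = 0
  10/19·s² − (1/20 + 10/19)·s + 1/20 = 0
which factors as (s − 1)·(10/19·s − 1/20) = 0, giving roots s = 1 and s = (1/20)/(10/19) = 19/200.
Mean offspring μ = 161/380 + 2·10/19 = 561/380 > 1 (supercritical), so q < 1. The extinction probability is the smaller root: q = (1/20)/(10/19) = 19/200.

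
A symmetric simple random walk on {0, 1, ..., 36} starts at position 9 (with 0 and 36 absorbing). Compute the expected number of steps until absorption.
E[τ | X_0 = 9] = 243

Let v_k = E[τ | X_0 = k]. Boundary: v_0 = v_36 = 0. Recurrence: v_k = 1 + (v_{k-1} + v_{k+1})/2 for 1 ≤ k ≤ 35. The particular solution to v_k − (v_{k-1} + v_{k+1})/2 = 1 is v_k = −k^2. Adding homogeneous solution A + B k and matching boundaries gives v_k = k (36 − k). Substituting k = 9: v_9 = 9 · 27 = 243.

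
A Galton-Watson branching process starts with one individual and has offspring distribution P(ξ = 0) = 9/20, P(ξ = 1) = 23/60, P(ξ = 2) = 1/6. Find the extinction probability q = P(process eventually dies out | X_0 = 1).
q = 1

Mean offspring μ = 0·9/20 + 1·23/60 + 2·1/6 = 43/60 ≤ 1. For μ ≤ 1 with offspring not concentrated at 1, the Galton-Watson process goes extinct almost surely, so q = 1.
(Algebraic check: The pgf is f(s) = 9/20 + 23/60·s + 1/6·s². The extinction probability q is the smallest fixed point of f in [0, 1]. Setting s = f(s):
  1/6·s² + (23/60 − 1)·s + 9/20 = 0
  1/6·s² − (9/20 + 1/6)·s + 9/20 = 0
which factors as (s − 1)·(1/6·s − 9/20) = 0, giving roots s = 1 and s = (9/20)/(1/6) = 27/10. Since 27/10 ≥ 1, the smallest root in [0, 1] is s = 1.)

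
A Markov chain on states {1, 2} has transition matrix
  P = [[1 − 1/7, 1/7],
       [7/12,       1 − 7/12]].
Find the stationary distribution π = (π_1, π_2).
π_1 = 49/61, π_2 = 12/61

Solve πP = π with π_1 + π_2 = 1. From πP = π: π_1 · (1 − 1/7) + π_2 · 7/12 = π_1 ⇒ π_2 · 7/12 = π_1 · 1/7 ⇒ π_2/π_1 = (1/7)/(7/12) = 12/49. Together with π_1 + π_2 = 1:
  π_1 = (7/12)/(1/7 + 7/12) = (7/12)/(61/84) = 49/61,
  π_2 = (1/7)/(1/7 + 7/12) = (1/7)/(61/84) = 12/61.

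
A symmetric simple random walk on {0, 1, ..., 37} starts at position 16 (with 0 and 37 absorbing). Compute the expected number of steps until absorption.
E[τ | X_0 = 16] = 336

Let v_k = E[τ | X_0 = k]. Boundary: v_0 = v_37 = 0. Recurrence: v_k = 1 + (v_{k-1} + v_{k+1})/2 for 1 ≤ k ≤ 36. The particular solution to v_k − (v_{k-1} + v_{k+1})/2 = 1 is v_k = −k^2. Adding homogeneous solution A + B k and matching boundaries gives v_k = k (37 − k). Substituting k = 16: v_16 = 16 · 21 = 336.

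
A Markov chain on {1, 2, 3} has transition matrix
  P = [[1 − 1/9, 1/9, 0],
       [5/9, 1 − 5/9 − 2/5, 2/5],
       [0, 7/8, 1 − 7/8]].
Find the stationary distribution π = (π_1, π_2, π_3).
π = (175/226, 35/226, 8/113)

This is a birth-death chain on three states, which satisfies detailed balance: π_1 · P_{12} = π_2 · P_{21} and π_2 · P_{23} = π_3 · P_{32}.
From π_1 · 1/9 = π_2 · 5/9: π_2/π_1 = (1/9)/(5/9) = 1/5.
From π_2 · 2/5 = π_3 · 7/8: π_3/π_2 = (2/5)/(7/8) = 16/35.
Take π_1 proportional to 1; then unnormalized π = (1, 1/5, 16/175). Normalize by dividing by the sum 226/175:
  π = (175/226, 35/226, 8/113).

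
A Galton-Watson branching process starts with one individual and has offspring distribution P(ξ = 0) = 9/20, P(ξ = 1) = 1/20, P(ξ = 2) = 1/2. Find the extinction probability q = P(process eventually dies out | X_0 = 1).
q = 9/10

The pgf is f(s) = 9/20 + 1/20·s + 1/2·s². The extinction probability q is the smallest fixed point of f in [0, 1]. Setting s = f(s):
  1/2·s² + (1/20 − 1)·s + 9/20 = 0
  1/2·s² − (9/20 + 1/2)·s + 9/20 = 0
which factors as (s − 1)·(1/2·s − 9/20) = 0, giving roots s = 1 and s = (9/20)/(1/2) = 9/10.
Mean offspring μ = 1/20 + 2·1/2 = 21/20 > 1 (supercritical), so q < 1. The extinction probability is the smaller root: q = (9/20)/(1/2) = 9/10.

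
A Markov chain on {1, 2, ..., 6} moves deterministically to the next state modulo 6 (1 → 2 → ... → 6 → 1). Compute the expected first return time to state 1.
E[T_1 | X_0 = 1] = 6

The chain cycles deterministically, so starting at state 1 it returns in exactly 6 steps. Equivalently, the stationary distribution is uniform π_j = 1/6 for every state j, so by Kac's formula E[T_1] = 1/π_1 = 6.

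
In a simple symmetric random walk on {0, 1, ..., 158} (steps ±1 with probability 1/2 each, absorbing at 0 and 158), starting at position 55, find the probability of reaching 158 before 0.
P(hit 158 before 0) = 55/158

Let u_k = P(hit 158 before 0 | start at k). Then u_0 = 0, u_158 = 1, and u_k = u_{k-1}/2 + u_{k+1}/2 for 1 ≤ k ≤ 157. This harmonic recurrence is solved by u_k = k/158, giving u_55 = 55/158.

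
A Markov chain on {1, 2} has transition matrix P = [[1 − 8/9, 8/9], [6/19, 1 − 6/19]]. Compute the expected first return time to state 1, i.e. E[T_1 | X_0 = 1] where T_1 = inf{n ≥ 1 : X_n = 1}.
E[T_1 | X_0 = 1] = 1/π_1 = 103/27

For an irreducible recurrent Markov chain with stationary distribution π, E[T_i | X_0 = i] = 1/π_i (Kac's formula). Here π_1 = (6/19)/(8/9 + 6/19) = (6/19)/(206/171) = 27/103, so E[T_1 | X_0 = 1] = 1/π_1 = (8/9 + 6/19)/(6/19) = (206/171)/(6/19) = 103/27.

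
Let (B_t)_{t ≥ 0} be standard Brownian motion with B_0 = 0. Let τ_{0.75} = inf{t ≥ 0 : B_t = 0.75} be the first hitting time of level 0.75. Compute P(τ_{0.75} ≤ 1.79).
P(τ_{0.75} ≤ 1.79) = 2(1 − Φ(0.75/√1.79)) = 2(1 − Φ(0.5606)) ≈ 0.5751

By the reflection principle for standard BM, P(τ_b ≤ t) = 2 · P(B_t ≥ b). Since B_t ~ N(0, t), P(B_t ≥ 0.75) = 1 − Φ(0.75/√t) = 1 − Φ(0.75/√1.79) = 1 − Φ(0.5606) ≈ 0.28754. Doubling: P(τ_{0.75} ≤ 1.79) ≈ 2 · 0.28754 = 0.57508 ≈ 0.5751.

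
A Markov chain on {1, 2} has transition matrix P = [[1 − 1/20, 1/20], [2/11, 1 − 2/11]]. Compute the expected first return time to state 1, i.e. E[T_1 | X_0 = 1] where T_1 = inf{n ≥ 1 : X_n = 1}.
E[T_1 | X_0 = 1] = 1/π_1 = 51/40

For an irreducible recurrent Markov chain with stationary distribution π, E[T_i | X_0 = i] = 1/π_i (Kac's formula). Here π_1 = (2/11)/(1/20 + 2/11) = (2/11)/(51/220) = 40/51, so E[T_1 | X_0 = 1] = 1/π_1 = (1/20 + 2/11)/(2/11) = (51/220)/(2/11) = 51/40.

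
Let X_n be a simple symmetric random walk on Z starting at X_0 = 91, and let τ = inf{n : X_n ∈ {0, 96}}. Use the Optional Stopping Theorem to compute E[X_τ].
E[X_τ] = 91

X_n is a martingale and τ is a bounded-mean stopping time (indeed τ is finite a.s. with bounded expectation since the walk is in a bounded region). By the OST, E[X_τ] = E[X_0] = 91. Equivalently: E[X_τ] = 96 · P(hit 96 first) + 0 · P(hit 0 first) = 96 · (91/96) = 91.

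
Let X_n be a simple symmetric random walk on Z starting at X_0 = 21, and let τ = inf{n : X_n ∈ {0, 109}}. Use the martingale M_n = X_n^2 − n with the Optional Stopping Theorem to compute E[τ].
E[τ] = 1848

M_n = X_n^2 − n is a martingale (since E[X_{n+1}^2 | F_n] = X_n^2 + 1). By OST (τ has finite mean in a bounded region), E[M_τ] = E[M_0] = X_0^2 − 0 = 21^2 = 441. Also E[M_τ] = E[X_τ^2] − E[τ]. The walk exits at 0 or 109, with P(hit 109 first) = 21/109, so E[X_τ^2] = 109^2 · 21/109 + 0 = 2289. Thus E[τ] = E[X_τ^2] − E[M_τ] = 2289 − 441 = 1848 = 21(109 − 21) = 1848.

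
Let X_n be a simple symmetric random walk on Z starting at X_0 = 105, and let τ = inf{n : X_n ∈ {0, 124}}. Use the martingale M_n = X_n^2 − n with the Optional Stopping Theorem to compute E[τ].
E[τ] = 1995

M_n = X_n^2 − n is a martingale (since E[X_{n+1}^2 | F_n] = X_n^2 + 1). By OST (τ has finite mean in a bounded region), E[M_τ] = E[M_0] = X_0^2 − 0 = 105^2 = 11025. Also E[M_τ] = E[X_τ^2] − E[τ]. The walk exits at 0 or 124, with P(hit 124 first) = 105/124, so E[X_τ^2] = 124^2 · 105/124 + 0 = 13020. Thus E[τ] = E[X_τ^2] − E[M_τ] = 13020 − 11025 = 1995 = 105(124 − 105) = 1995.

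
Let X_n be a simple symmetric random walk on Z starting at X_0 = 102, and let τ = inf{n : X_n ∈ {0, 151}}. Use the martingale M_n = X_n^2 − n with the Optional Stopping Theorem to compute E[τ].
E[τ] = 4998

M_n = X_n^2 − n is a martingale (since E[X_{n+1}^2 | F_n] = X_n^2 + 1). By OST (τ has finite mean in a bounded region), E[M_τ] = E[M_0] = X_0^2 − 0 = 102^2 = 10404. Also E[M_τ] = E[X_τ^2] − E[τ]. The walk exits at 0 or 151, with P(hit 151 first) = 102/151, so E[X_τ^2] = 151^2 · 102/151 + 0 = 15402. Thus E[τ] = E[X_τ^2] − E[M_τ] = 15402 − 10404 = 4998 = 102(151 − 102) = 4998.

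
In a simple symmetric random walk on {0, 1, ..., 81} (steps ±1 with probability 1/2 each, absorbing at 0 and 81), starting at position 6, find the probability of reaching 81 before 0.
P(hit 81 before 0) = 6/81 = 2/27

Let u_k = P(hit 81 before 0 | start at k). Then u_0 = 0, u_81 = 1, and u_k = u_{k-1}/2 + u_{k+1}/2 for 1 ≤ k ≤ 80. This harmonic recurrence is solved by u_k = k/81, giving u_6 = 6/81 = 2/27.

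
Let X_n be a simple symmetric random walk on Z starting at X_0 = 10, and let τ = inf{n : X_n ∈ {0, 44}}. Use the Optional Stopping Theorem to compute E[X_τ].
E[X_τ] = 10

X_n is a martingale and τ is a bounded-mean stopping time (indeed τ is finite a.s. with bounded expectation since the walk is in a bounded region). By the OST, E[X_τ] = E[X_0] = 10. Equivalently: E[X_τ] = 44 · P(hit 44 first) + 0 · P(hit 0 first) = 44 · (10/44) = 10.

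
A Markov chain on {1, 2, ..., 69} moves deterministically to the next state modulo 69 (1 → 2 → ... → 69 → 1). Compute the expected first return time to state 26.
E[T_26 | X_0 = 26] = 69

The chain cycles deterministically, so starting at state 26 it returns in exactly 69 steps. Equivalently, the stationary distribution is uniform π_j = 1/69 for every state j, so by Kac's formula E[T_26] = 1/π_26 = 69.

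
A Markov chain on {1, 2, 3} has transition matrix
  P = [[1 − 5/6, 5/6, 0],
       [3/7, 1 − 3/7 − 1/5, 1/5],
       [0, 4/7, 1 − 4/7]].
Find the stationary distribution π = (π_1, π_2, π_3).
π = (8/29, 140/261, 49/261)

This is a birth-death chain on three states, which satisfies detailed balance: π_1 · P_{12} = π_2 · P_{21} and π_2 · P_{23} = π_3 · P_{32}.
From π_1 · 5/6 = π_2 · 3/7: π_2/π_1 = (5/6)/(3/7) = 35/18.
From π_2 · 1/5 = π_3 · 4/7: π_3/π_2 = (1/5)/(4/7) = 7/20.
Take π_1 proportional to 1; then unnormalized π = (1, 35/18, 49/72). Normalize by dividing by the sum 29/8:
  π = (8/29, 140/261, 49/261).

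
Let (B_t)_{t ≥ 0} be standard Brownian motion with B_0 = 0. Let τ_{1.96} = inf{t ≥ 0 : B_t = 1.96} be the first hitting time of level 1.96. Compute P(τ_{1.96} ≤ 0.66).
P(τ_{1.96} ≤ 0.66) = 2(1 − Φ(1.96/√0.66)) = 2(1 − Φ(2.4126)) ≈ 0.0158

By the reflection principle for standard BM, P(τ_b ≤ t) = 2 · P(B_t ≥ b). Since B_t ~ N(0, t), P(B_t ≥ 1.96) = 1 − Φ(1.96/√t) = 1 − Φ(1.96/√0.66) = 1 − Φ(2.4126) ≈ 0.00792. Doubling: P(τ_{1.96} ≤ 0.66) ≈ 2 · 0.00792 = 0.01584 ≈ 0.0158.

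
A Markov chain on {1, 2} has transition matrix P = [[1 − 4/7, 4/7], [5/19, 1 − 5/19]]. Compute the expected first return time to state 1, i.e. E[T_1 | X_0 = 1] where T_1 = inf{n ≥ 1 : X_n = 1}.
E[T_1 | X_0 = 1] = 1/π_1 = 111/35

For an irreducible recurrent Markov chain with stationary distribution π, E[T_i | X_0 = i] = 1/π_i (Kac's formula). Here π_1 = (5/19)/(4/7 + 5/19) = (5/19)/(111/133) = 35/111, so E[T_1 | X_0 = 1] = 1/π_1 = (4/7 + 5/19)/(5/19) = (111/133)/(5/19) = 111/35.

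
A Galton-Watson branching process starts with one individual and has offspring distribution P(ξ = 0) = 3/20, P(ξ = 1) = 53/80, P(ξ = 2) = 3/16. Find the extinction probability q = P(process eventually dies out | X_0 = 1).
q = 4/5

The pgf is f(s) = 3/20 + 53/80·s + 3/16·s². The extinction probability q is the smallest fixed point of f in [0, 1]. Setting s = f(s):
  3/16·s² + (53/80 − 1)·s + 3/20 = 0
  3/16·s² − (3/20 + 3/16)·s + 3/20 = 0
which factors as (s − 1)·(3/16·s − 3/20) = 0, giving roots s = 1 and s = (3/20)/(3/16) = 4/5.
Mean offspring μ = 53/80 + 2·3/16 = 83/80 > 1 (supercritical), so q < 1. The extinction probability is the smaller root: q = (3/20)/(3/16) = 4/5.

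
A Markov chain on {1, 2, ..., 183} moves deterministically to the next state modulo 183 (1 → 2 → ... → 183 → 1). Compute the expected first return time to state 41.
E[T_41 | X_0 = 41] = 183

The chain cycles deterministically, so starting at state 41 it returns in exactly 183 steps. Equivalently, the stationary distribution is uniform π_j = 1/183 for every state j, so by Kac's formula E[T_41] = 1/π_41 = 183.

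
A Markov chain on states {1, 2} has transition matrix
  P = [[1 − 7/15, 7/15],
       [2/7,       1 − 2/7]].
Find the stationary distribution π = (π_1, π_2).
π_1 = 30/79, π_2 = 49/79

Solve πP = π with π_1 + π_2 = 1. From πP = π: π_1 · (1 − 7/15) + π_2 · 2/7 = π_1 ⇒ π_2 · 2/7 = π_1 · 7/15 ⇒ π_2/π_1 = (7/15)/(2/7) = 49/30. Together with π_1 + π_2 = 1:
  π_1 = (2/7)/(7/15 + 2/7) = (2/7)/(79/105) = 30/79,
  π_2 = (7/15)/(7/15 + 2/7) = (7/15)/(79/105) = 49/79.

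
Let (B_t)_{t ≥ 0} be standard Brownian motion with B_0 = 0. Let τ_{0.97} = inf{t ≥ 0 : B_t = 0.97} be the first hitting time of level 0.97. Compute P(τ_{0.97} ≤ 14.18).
P(τ_{0.97} ≤ 14.18) = 2(1 − Φ(0.97/√14.18)) = 2(1 − Φ(0.2576)) ≈ 0.7967

By the reflection principle for standard BM, P(τ_b ≤ t) = 2 · P(B_t ≥ b). Since B_t ~ N(0, t), P(B_t ≥ 0.97) = 1 − Φ(0.97/√t) = 1 − Φ(0.97/√14.18) = 1 − Φ(0.2576) ≈ 0.39836. Doubling: P(τ_{0.97} ≤ 14.18) ≈ 2 · 0.39836 = 0.79672 ≈ 0.7967.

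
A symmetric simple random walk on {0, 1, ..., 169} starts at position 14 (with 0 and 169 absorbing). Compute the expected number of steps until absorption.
E[τ | X_0 = 14] = 2170

Let v_k = E[τ | X_0 = k]. Boundary: v_0 = v_169 = 0. Recurrence: v_k = 1 + (v_{k-1} + v_{k+1})/2 for 1 ≤ k ≤ 168. The particular solution to v_k − (v_{k-1} + v_{k+1})/2 = 1 is v_k = −k^2. Adding homogeneous solution A + B k and matching boundaries gives v_k = k (169 − k). Substituting k = 14: v_14 = 14 · 155 = 2170.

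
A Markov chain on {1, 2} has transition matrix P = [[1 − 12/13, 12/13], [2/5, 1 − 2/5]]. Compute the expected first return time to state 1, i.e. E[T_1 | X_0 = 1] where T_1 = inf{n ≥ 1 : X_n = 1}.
E[T_1 | X_0 = 1] = 1/π_1 = 43/13

For an irreducible recurrent Markov chain with stationary distribution π, E[T_i | X_0 = i] = 1/π_i (Kac's formula). Here π_1 = (2/5)/(12/13 + 2/5) = (2/5)/(86/65) = 13/43, so E[T_1 | X_0 = 1] = 1/π_1 = (12/13 + 2/5)/(2/5) = (86/65)/(2/5) = 43/13.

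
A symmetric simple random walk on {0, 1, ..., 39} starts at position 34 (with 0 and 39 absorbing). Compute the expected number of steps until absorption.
E[τ | X_0 = 34] = 170

Let v_k = E[τ | X_0 = k]. Boundary: v_0 = v_39 = 0. Recurrence: v_k = 1 + (v_{k-1} + v_{k+1})/2 for 1 ≤ k ≤ 38. The particular solution to v_k − (v_{k-1} + v_{k+1})/2 = 1 is v_k = −k^2. Adding homogeneous solution A + B k and matching boundaries gives v_k = k (39 − k). Substituting k = 34: v_34 = 34 · 5 = 170.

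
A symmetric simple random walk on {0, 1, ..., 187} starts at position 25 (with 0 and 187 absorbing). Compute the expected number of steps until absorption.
E[τ | X_0 = 25] = 4050

Let v_k = E[τ | X_0 = k]. Boundary: v_0 = v_187 = 0. Recurrence: v_k = 1 + (v_{k-1} + v_{k+1})/2 for 1 ≤ k ≤ 186. The particular solution to v_k − (v_{k-1} + v_{k+1})/2 = 1 is v_k = −k^2. Adding homogeneous solution A + B k and matching boundaries gives v_k = k (187 − k). Substituting k = 25: v_25 = 25 · 162 = 4050.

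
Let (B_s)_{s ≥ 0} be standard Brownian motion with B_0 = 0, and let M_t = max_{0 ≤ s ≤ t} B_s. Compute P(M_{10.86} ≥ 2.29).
P(M_{10.86} ≥ 2.29) = 2·P(B_{10.86} ≥ 2.29) = 2(1 − Φ(2.29/√10.86)) ≈ 0.4871

By the reflection principle for Brownian motion, P(M_t ≥ a) = 2 · P(B_t ≥ a) for a ≥ 0. Since B_t ~ N(0, t), P(B_t ≥ 2.29) = 1 − Φ(2.29/√t) = 1 − Φ(2.29/√10.86) = 1 − Φ(0.6949). So
  P(M_{10.86} ≥ 2.29) = 2(1 − Φ(0.6949)) ≈ 0.4871.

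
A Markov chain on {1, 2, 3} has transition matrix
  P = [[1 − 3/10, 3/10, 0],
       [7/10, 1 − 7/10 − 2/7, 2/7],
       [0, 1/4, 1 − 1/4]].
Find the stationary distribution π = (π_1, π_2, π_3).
π = (49/94, 21/94, 12/47)

This is a birth-death chain on three states, which satisfies detailed balance: π_1 · P_{12} = π_2 · P_{21} and π_2 · P_{23} = π_3 · P_{32}.
From π_1 · 3/10 = π_2 · 7/10: π_2/π_1 = (3/10)/(7/10) = 3/7.
From π_2 · 2/7 = π_3 · 1/4: π_3/π_2 = (2/7)/(1/4) = 8/7.
Take π_1 proportional to 1; then unnormalized π = (1, 3/7, 24/49). Normalize by dividing by the sum 94/49:
  π = (49/94, 21/94, 12/47).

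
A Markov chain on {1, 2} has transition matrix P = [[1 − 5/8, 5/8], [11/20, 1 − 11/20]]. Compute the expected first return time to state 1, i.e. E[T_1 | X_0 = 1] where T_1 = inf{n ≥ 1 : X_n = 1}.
E[T_1 | X_0 = 1] = 1/π_1 = 47/22

For an irreducible recurrent Markov chain with stationary distribution π, E[T_i | X_0 = i] = 1/π_i (Kac's formula). Here π_1 = (11/20)/(5/8 + 11/20) = (11/20)/(47/40) = 22/47, so E[T_1 | X_0 = 1] = 1/π_1 = (5/8 + 11/20)/(11/20) = (47/40)/(11/20) = 47/22.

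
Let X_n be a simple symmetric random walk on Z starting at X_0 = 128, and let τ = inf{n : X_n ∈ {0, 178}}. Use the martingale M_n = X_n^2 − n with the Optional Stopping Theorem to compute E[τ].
E[τ] = 6400

M_n = X_n^2 − n is a martingale (since E[X_{n+1}^2 | F_n] = X_n^2 + 1). By OST (τ has finite mean in a bounded region), E[M_τ] = E[M_0] = X_0^2 − 0 = 128^2 = 16384. Also E[M_τ] = E[X_τ^2] − E[τ]. The walk exits at 0 or 178, with P(hit 178 first) = 128/178, so E[X_τ^2] = 178^2 · 128/178 + 0 = 22784. Thus E[τ] = E[X_τ^2] − E[M_τ] = 22784 − 16384 = 6400 = 128(178 − 128) = 6400.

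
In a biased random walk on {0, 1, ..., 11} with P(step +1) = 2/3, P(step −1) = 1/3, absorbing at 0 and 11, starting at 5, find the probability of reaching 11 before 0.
P(hit 11 before 0) = (1 − (1/2)^5) / (1 − (1/2)^11) = 1984/2047

Let u_k denote P(reach 11 before 0 | start at k). Boundary: u_0 = 0, u_11 = 1. Recurrence: u_k = 2/3·u_{k+1} + 1/3·u_{k-1} for 1 ≤ k ≤ 10. Try u_k = A + B·r^k with r = q/p = (1/3)/(2/3) = 1/2. Substitution satisfies the recurrence; boundary conditions give:
  u_k = (1 − r^k) / (1 − r^N) = (1 − (1/2)^5) / (1 − (1/2)^11) = 1984/2047.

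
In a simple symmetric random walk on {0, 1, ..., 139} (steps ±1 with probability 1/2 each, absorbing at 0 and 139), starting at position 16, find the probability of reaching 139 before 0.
P(hit 139 before 0) = 16/139

Let u_k = P(hit 139 before 0 | start at k). Then u_0 = 0, u_139 = 1, and u_k = u_{k-1}/2 + u_{k+1}/2 for 1 ≤ k ≤ 138. This harmonic recurrence is solved by u_k = k/139, giving u_16 = 16/139.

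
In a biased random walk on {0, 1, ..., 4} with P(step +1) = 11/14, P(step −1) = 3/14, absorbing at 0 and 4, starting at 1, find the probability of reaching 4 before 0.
P(hit 4 before 0) = (1 − (3/11)^1) / (1 − (3/11)^4) = 1331/1820

Let u_k denote P(reach 4 before 0 | start at k). Boundary: u_0 = 0, u_4 = 1. Recurrence: u_k = 11/14·u_{k+1} + 3/14·u_{k-1} for 1 ≤ k ≤ 3. Try u_k = A + B·r^k with r = q/p = (3/14)/(11/14) = 3/11. Substitution satisfies the recurrence; boundary conditions give:
  u_k = (1 − r^k) / (1 − r^N) = (1 − (3/11)^1) / (1 − (3/11)^4) = 1331/1820.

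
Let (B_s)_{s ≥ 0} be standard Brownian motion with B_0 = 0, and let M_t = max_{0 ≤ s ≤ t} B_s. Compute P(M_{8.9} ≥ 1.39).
P(M_{8.9} ≥ 1.39) = 2·P(B_{8.9} ≥ 1.39) = 2(1 − Φ(1.39/√8.9)) ≈ 0.6413

By the reflection principle for Brownian motion, P(M_t ≥ a) = 2 · P(B_t ≥ a) for a ≥ 0. Since B_t ~ N(0, t), P(B_t ≥ 1.39) = 1 − Φ(1.39/√t) = 1 − Φ(1.39/√8.9) = 1 − Φ(0.4659). So
  P(M_{8.9} ≥ 1.39) = 2(1 − Φ(0.4659)) ≈ 0.6413.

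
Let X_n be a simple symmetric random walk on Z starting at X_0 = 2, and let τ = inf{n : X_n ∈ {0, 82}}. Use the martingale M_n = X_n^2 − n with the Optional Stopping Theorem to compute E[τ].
E[τ] = 160

M_n = X_n^2 − n is a martingale (since E[X_{n+1}^2 | F_n] = X_n^2 + 1). By OST (τ has finite mean in a bounded region), E[M_τ] = E[M_0] = X_0^2 − 0 = 2^2 = 4. Also E[M_τ] = E[X_τ^2] − E[τ]. The walk exits at 0 or 82, with P(hit 82 first) = 2/82, so E[X_τ^2] = 82^2 · 2/82 + 0 = 164. Thus E[τ] = E[X_τ^2] − E[M_τ] = 164 − 4 = 160 = 2(82 − 2) = 160.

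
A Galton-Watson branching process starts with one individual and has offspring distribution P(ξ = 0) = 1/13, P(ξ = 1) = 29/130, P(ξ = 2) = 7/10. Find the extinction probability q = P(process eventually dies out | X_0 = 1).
q = 10/91

The pgf is f(s) = 1/13 + 29/130·s + 7/10·s². The extinction probability q is the smallest fixed point of f in [0, 1]. Setting s = f(s):
  7/10·s² + (29/130 − 1)·s + 1/13 = 0
  7/10·s² − (1/13 + 7/10)·s + 1/13 = 0
which factors as (s − 1)·(7/10·s − 1/13) = 0, giving roots s = 1 and s = (1/13)/(7/10) = 10/91.
Mean offspring μ = 29/130 + 2·7/10 = 211/130 > 1 (supercritical), so q < 1. The extinction probability is the smaller root: q = (1/13)/(7/10) = 10/91.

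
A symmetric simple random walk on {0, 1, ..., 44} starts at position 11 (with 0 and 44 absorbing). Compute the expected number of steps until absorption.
E[τ | X_0 = 11] = 363

Let v_k = E[τ | X_0 = k]. Boundary: v_0 = v_44 = 0. Recurrence: v_k = 1 + (v_{k-1} + v_{k+1})/2 for 1 ≤ k ≤ 43. The particular solution to v_k − (v_{k-1} + v_{k+1})/2 = 1 is v_k = −k^2. Adding homogeneous solution A + B k and matching boundaries gives v_k = k (44 − k). Substituting k = 11: v_11 = 11 · 33 = 363.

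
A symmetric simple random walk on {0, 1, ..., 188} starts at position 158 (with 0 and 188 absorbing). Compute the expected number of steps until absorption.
E[τ | X_0 = 158] = 4740

Let v_k = E[τ | X_0 = k]. Boundary: v_0 = v_188 = 0. Recurrence: v_k = 1 + (v_{k-1} + v_{k+1})/2 for 1 ≤ k ≤ 187. The particular solution to v_k − (v_{k-1} + v_{k+1})/2 = 1 is v_k = −k^2. Adding homogeneous solution A + B k and matching boundaries gives v_k = k (188 − k). Substituting k = 158: v_158 = 158 · 30 = 4740.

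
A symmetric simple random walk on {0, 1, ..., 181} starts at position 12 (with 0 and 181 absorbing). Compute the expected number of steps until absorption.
E[τ | X_0 = 12] = 2028

Let v_k = E[τ | X_0 = k]. Boundary: v_0 = v_181 = 0. Recurrence: v_k = 1 + (v_{k-1} + v_{k+1})/2 for 1 ≤ k ≤ 180. The particular solution to v_k − (v_{k-1} + v_{k+1})/2 = 1 is v_k = −k^2. Adding homogeneous solution A + B k and matching boundaries gives v_k = k (181 − k). Substituting k = 12: v_12 = 12 · 169 = 2028.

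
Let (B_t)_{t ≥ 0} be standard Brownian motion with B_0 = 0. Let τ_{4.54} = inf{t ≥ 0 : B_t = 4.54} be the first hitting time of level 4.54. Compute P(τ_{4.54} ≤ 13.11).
P(τ_{4.54} ≤ 13.11) = 2(1 − Φ(4.54/√13.11)) = 2(1 − Φ(1.2539)) ≈ 0.2099

By the reflection principle for standard BM, P(τ_b ≤ t) = 2 · P(B_t ≥ b). Since B_t ~ N(0, t), P(B_t ≥ 4.54) = 1 − Φ(4.54/√t) = 1 − Φ(4.54/√13.11) = 1 − Φ(1.2539) ≈ 0.10494. Doubling: P(τ_{4.54} ≤ 13.11) ≈ 2 · 0.10494 = 0.20988 ≈ 0.2099.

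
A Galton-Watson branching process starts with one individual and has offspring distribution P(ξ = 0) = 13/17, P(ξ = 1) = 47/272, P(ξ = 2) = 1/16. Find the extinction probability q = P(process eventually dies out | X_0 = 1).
q = 1

Mean offspring μ = 0·13/17 + 1·47/272 + 2·1/16 = 81/272 ≤ 1. For μ ≤ 1 with offspring not concentrated at 1, the Galton-Watson process goes extinct almost surely, so q = 1.
(Algebraic check: The pgf is f(s) = 13/17 + 47/272·s + 1/16·s². The extinction probability q is the smallest fixed point of f in [0, 1]. Setting s = f(s):
  1/16·s² + (47/272 − 1)·s + 13/17 = 0
  1/16·s² − (13/17 + 1/16)·s + 13/17 = 0
which factors as (s − 1)·(1/16·s − 13/17) = 0, giving roots s = 1 and s = (13/17)/(1/16) = 208/17. Since 208/17 ≥ 1, the smallest root in [0, 1] is s = 1.)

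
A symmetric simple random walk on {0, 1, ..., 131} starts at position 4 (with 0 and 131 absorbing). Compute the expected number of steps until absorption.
E[τ | X_0 = 4] = 508

Let v_k = E[τ | X_0 = k]. Boundary: v_0 = v_131 = 0. Recurrence: v_k = 1 + (v_{k-1} + v_{k+1})/2 for 1 ≤ k ≤ 130. The particular solution to v_k − (v_{k-1} + v_{k+1})/2 = 1 is v_k = −k^2. Adding homogeneous solution A + B k and matching boundaries gives v_k = k (131 − k). Substituting k = 4: v_4 = 4 · 127 = 508.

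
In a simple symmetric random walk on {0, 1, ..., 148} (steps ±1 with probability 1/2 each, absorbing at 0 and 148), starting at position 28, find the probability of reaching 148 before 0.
P(hit 148 before 0) = 28/148 = 7/37

Let u_k = P(hit 148 before 0 | start at k). Then u_0 = 0, u_148 = 1, and u_k = u_{k-1}/2 + u_{k+1}/2 for 1 ≤ k ≤ 147. This harmonic recurrence is solved by u_k = k/148, giving u_28 = 28/148 = 7/37.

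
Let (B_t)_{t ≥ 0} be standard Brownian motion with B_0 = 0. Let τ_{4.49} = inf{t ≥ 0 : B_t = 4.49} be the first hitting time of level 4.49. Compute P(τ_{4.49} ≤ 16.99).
P(τ_{4.49} ≤ 16.99) = 2(1 − Φ(4.49/√16.99)) = 2(1 − Φ(1.0893)) ≈ 0.2760

By the reflection principle for standard BM, P(τ_b ≤ t) = 2 · P(B_t ≥ b). Since B_t ~ N(0, t), P(B_t ≥ 4.49) = 1 − Φ(4.49/√t) = 1 − Φ(4.49/√16.99) = 1 − Φ(1.0893) ≈ 0.13801. Doubling: P(τ_{4.49} ≤ 16.99) ≈ 2 · 0.13801 = 0.27602 ≈ 0.2760.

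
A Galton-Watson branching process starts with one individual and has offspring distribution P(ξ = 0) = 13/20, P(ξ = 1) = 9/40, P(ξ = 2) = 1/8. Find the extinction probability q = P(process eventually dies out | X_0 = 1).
q = 1

Mean offspring μ = 0·13/20 + 1·9/40 + 2·1/8 = 19/40 ≤ 1. For μ ≤ 1 with offspring not concentrated at 1, the Galton-Watson process goes extinct almost surely, so q = 1.
(Algebraic check: The pgf is f(s) = 13/20 + 9/40·s + 1/8·s². The extinction probability q is the smallest fixed point of f in [0, 1]. Setting s = f(s):
  1/8·s² + (9/40 − 1)·s + 13/20 = 0
  1/8·s² − (13/20 + 1/8)·s + 13/20 = 0
which factors as (s − 1)·(1/8·s − 13/20) = 0, giving roots s = 1 and s = (13/20)/(1/8) = 26/5. Since 26/5 ≥ 1, the smallest root in [0, 1] is s = 1.)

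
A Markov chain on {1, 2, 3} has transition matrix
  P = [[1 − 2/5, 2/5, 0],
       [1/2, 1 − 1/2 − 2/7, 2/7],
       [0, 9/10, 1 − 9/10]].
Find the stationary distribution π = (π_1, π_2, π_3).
π = (315/647, 252/647, 80/647)

This is a birth-death chain on three states, which satisfies detailed balance: π_1 · P_{12} = π_2 · P_{21} and π_2 · P_{23} = π_3 · P_{32}.
From π_1 · 2/5 = π_2 · 1/2: π_2/π_1 = (2/5)/(1/2) = 4/5.
From π_2 · 2/7 = π_3 · 9/10: π_3/π_2 = (2/7)/(9/10) = 20/63.
Take π_1 proportional to 1; then unnormalized π = (1, 4/5, 16/63). Normalize by dividing by the sum 647/315:
  π = (315/647, 252/647, 80/647).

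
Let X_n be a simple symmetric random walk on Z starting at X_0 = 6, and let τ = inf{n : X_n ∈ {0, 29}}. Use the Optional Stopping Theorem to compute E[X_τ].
E[X_τ] = 6

X_n is a martingale and τ is a bounded-mean stopping time (indeed τ is finite a.s. with bounded expectation since the walk is in a bounded region). By the OST, E[X_τ] = E[X_0] = 6. Equivalently: E[X_τ] = 29 · P(hit 29 first) + 0 · P(hit 0 first) = 29 · (6/29) = 6.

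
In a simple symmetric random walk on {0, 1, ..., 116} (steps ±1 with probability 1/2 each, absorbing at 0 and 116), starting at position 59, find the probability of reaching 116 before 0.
P(hit 116 before 0) = 59/116

Let u_k = P(hit 116 before 0 | start at k). Then u_0 = 0, u_116 = 1, and u_k = u_{k-1}/2 + u_{k+1}/2 for 1 ≤ k ≤ 115. This harmonic recurrence is solved by u_k = k/116, giving u_59 = 59/116.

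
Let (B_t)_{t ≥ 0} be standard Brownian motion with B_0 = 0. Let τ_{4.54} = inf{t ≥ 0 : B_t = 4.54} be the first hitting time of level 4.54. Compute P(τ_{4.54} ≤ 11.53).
P(τ_{4.54} ≤ 11.53) = 2(1 − Φ(4.54/√11.53)) = 2(1 − Φ(1.3370)) ≈ 0.1812

By the reflection principle for standard BM, P(τ_b ≤ t) = 2 · P(B_t ≥ b). Since B_t ~ N(0, t), P(B_t ≥ 4.54) = 1 − Φ(4.54/√t) = 1 − Φ(4.54/√11.53) = 1 − Φ(1.3370) ≈ 0.09061. Doubling: P(τ_{4.54} ≤ 11.53) ≈ 2 · 0.09061 = 0.18122 ≈ 0.1812.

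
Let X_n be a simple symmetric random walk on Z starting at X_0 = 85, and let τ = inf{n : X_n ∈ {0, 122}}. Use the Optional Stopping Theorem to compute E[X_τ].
E[X_τ] = 85

X_n is a martingale and τ is a bounded-mean stopping time (indeed τ is finite a.s. with bounded expectation since the walk is in a bounded region). By the OST, E[X_τ] = E[X_0] = 85. Equivalently: E[X_τ] = 122 · P(hit 122 first) + 0 · P(hit 0 first) = 122 · (85/122) = 85.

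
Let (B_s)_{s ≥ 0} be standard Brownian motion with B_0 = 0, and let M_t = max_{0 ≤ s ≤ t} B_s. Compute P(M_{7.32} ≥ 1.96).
P(M_{7.32} ≥ 1.96) = 2·P(B_{7.32} ≥ 1.96) = 2(1 − Φ(1.96/√7.32)) ≈ 0.4688

By the reflection principle for Brownian motion, P(M_t ≥ a) = 2 · P(B_t ≥ a) for a ≥ 0. Since B_t ~ N(0, t), P(B_t ≥ 1.96) = 1 − Φ(1.96/√t) = 1 − Φ(1.96/√7.32) = 1 − Φ(0.7244). So
  P(M_{7.32} ≥ 1.96) = 2(1 − Φ(0.7244)) ≈ 0.4688.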